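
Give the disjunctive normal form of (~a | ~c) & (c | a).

(~a | ~c) & (c | a)
≡ (~a & c) | (~a & a) | (~c & c) | (~c & a)   (distribute & over |)
≡ (~a & c) | (~c & a)   (simplify)

(~a & c) | (~c & a)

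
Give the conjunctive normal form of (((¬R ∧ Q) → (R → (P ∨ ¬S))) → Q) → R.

(((¬R ∧ Q) → (R → (P ∨ ¬S))) → Q) → R
= ¬(((¬R ∧ Q) → (R → (P ∨ ¬S))) → Q) ∨ R   [eliminate →]
= ¬(¬((¬R ∧ Q) → (R → (P ∨ ¬S))) ∨ Q) ∨ R   [eliminate →]
= ¬(¬(¬(¬R ∧ Q) ∨ (R → (P ∨ ¬S))) ∨ Q) ∨ R   [eliminate →]
= ¬(¬(¬(¬R ∧ Q) ∨ ¬R ∨ P ∨ ¬S) ∨ Q) ∨ R   [eliminate →]
= (¬¬(¬(¬R ∧ Q) ∨ ¬R ∨ P ∨ ¬S) ∧ ¬Q) ∨ R   [De Morgan]
= ((¬(¬R ∧ Q) ∨ ¬R ∨ P ∨ ¬S) ∧ ¬Q) ∨ R   [double negation]
= ((¬¬R ∨ ¬Q ∨ ¬R ∨ P ∨ ¬S) ∧ ¬Q) ∨ R   [De Morgan]
= ((R ∨ ¬Q ∨ ¬R ∨ P ∨ ¬S) ∧ ¬Q) ∨ R   [double negation]
= (R ∨ ¬Q ∨ ¬R ∨ P ∨ ¬S ∨ R) ∧ (¬Q ∨ R)   [distribute ∨ over ∧]
= ¬Q ∨ R   [simplify]

¬Q ∨ R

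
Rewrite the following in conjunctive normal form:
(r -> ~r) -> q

r | q

(r -> ~r) -> q
≡ ~(r -> ~r) | q   [eliminate ->]
≡ ~(~r | ~r) | q   [eliminate ->]
≡ (~~r & ~~r) | q   [De Morgan]
≡ (r & ~~r) | q   [double negation]
≡ (r & r) | q   [double negation]
≡ (r | q) & (r | q)   [distribute | over &]
≡ r | q   [simplify]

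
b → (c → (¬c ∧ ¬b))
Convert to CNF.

¬b ∨ ¬c

b → (c → (¬c ∧ ¬b))
= ¬b ∨ (c → (¬c ∧ ¬b))   [eliminate →]
= ¬b ∨ ¬c ∨ (¬c ∧ ¬b)   [eliminate →]
= (¬b ∨ ¬c ∨ ¬c) ∧ (¬b ∨ ¬c ∨ ¬b)   [distribute ∨ over ∧]
= ¬b ∨ ¬c   [simplify]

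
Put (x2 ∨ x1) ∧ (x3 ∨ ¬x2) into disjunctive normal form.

(x2 ∨ x1) ∧ (x3 ∨ ¬x2)
≡ (x2 ∧ x3) ∨ (x2 ∧ ¬x2) ∨ (x1 ∧ x3) ∨ (x1 ∧ ¬x2)   (distribute ∧ over ∨)
≡ (x2 ∧ x3) ∨ (x1 ∧ x3) ∨ (x1 ∧ ¬x2)   (simplify)

(x2 ∧ x3) ∨ (x1 ∧ x3) ∨ (x1 ∧ ¬x2)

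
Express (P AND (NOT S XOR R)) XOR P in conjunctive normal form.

P AND (NOT P OR S OR R) AND (NOT P OR NOT R OR NOT S)

(P AND (NOT S XOR R)) XOR P
= ((P AND (NOT S XOR R)) OR P) AND NOT (P AND (NOT S XOR R) AND P)
= ((P AND (NOT S OR R) AND NOT (NOT S AND R)) OR P) AND NOT (P AND (NOT S XOR R) AND P)
= ((P AND (NOT S OR R) AND NOT (NOT S AND R)) OR P) AND NOT (P AND (NOT S OR R) AND NOT (NOT S AND R) AND P)
= ((P AND (NOT S OR R) AND (NOT NOT S OR NOT R)) OR P) AND NOT (P AND (NOT S OR R) AND NOT (NOT S AND R) AND P)
= ((P AND (NOT S OR R) AND (S OR NOT R)) OR P) AND NOT (P AND (NOT S OR R) AND NOT (NOT S AND R) AND P)
= ((P AND (NOT S OR R) AND (S OR NOT R)) OR P) AND (NOT P OR NOT (NOT S OR R) OR NOT NOT (NOT S AND R) OR NOT P)
= ((P AND (NOT S OR R) AND (S OR NOT R)) OR P) AND (NOT P OR (NOT NOT S AND NOT R) OR NOT NOT (NOT S AND R) OR NOT P)
= ((P AND (NOT S OR R) AND (S OR NOT R)) OR P) AND (NOT P OR (S AND NOT R) OR NOT NOT (NOT S AND R) OR NOT P)
= ((P AND (NOT S OR R) AND (S OR NOT R)) OR P) AND (NOT P OR (S AND NOT R) OR (NOT S AND R) OR NOT P)
= (P OR P) AND (NOT S OR R OR P) AND (S OR NOT R OR P) AND (NOT P OR S OR NOT S OR NOT P) AND (NOT P OR S OR R OR NOT P) AND (NOT P OR NOT R OR NOT S OR NOT P) AND (NOT P OR NOT R OR R OR NOT P)
= P AND (NOT P OR S OR R) AND (NOT P OR NOT R OR NOT S)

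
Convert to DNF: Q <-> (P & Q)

~Q | (P & Q)

Q <-> (P & Q)
⇔ (Q -> (P & Q)) & ((P & Q) -> Q)   [eliminate <->]
⇔ (~Q | (P & Q)) & ((P & Q) -> Q)   [eliminate ->]
⇔ (~Q | (P & Q)) & (~(P & Q) | Q)   [eliminate ->]
⇔ (~Q | (P & Q)) & (~P | ~Q | Q)   [De Morgan]
⇔ (~Q & ~P) | (~Q & ~Q) | (~Q & Q) | (P & Q & ~P) | (P & Q & ~Q) | (P & Q & Q)   [distribute & over |]
⇔ ~Q | (P & Q)   [simplify]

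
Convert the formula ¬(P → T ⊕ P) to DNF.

P ∧ T

¬(P → T ⊕ P)
= ¬(¬P ∨ (T ⊕ P))   — eliminate →
= ¬(¬P ∨ T ∧ ¬P ∨ ¬T ∧ P)   — expand ⊕
= ¬¬P ∧ ¬(T ∧ ¬P) ∧ ¬(¬T ∧ P)   — De Morgan
= P ∧ ¬(T ∧ ¬P) ∧ ¬(¬T ∧ P)   — double negation
= P ∧ (¬T ∨ ¬¬P) ∧ ¬(¬T ∧ P)   — De Morgan
= P ∧ (¬T ∨ P) ∧ ¬(¬T ∧ P)   — double negation
= P ∧ (¬T ∨ P) ∧ (¬¬T ∨ ¬P)   — De Morgan
= P ∧ (¬T ∨ P) ∧ (T ∨ ¬P)   — double negation
= P ∧ ¬T ∧ T ∨ P ∧ ¬T ∧ ¬P ∨ P ∧ P ∧ T ∨ P ∧ P ∧ ¬P   — distribute ∧ over ∨
= P ∧ T   — simplify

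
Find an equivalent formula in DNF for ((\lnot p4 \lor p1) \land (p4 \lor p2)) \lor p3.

(\lnot p4 \land p2) \lor (p1 \land p4) \lor (p1 \land p2) \lor p3

((\lnot p4 \lor p1) \land (p4 \lor p2)) \lor p3
≡ (\lnot p4 \land p4) \lor (\lnot p4 \land p2) \lor (p1 \land p4) \lor (p1 \land p2) \lor p3   — distribute \land over \lor
≡ (\lnot p4 \land p2) \lor (p1 \land p4) \lor (p1 \land p2) \lor p3   — simplify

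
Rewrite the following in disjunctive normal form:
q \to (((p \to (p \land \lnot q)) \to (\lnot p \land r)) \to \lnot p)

\lnot q \lor \lnot p

q \to (((p \to (p \land \lnot q)) \to (\lnot p \land r)) \to \lnot p)
⇔ \lnot q \lor (((p \to (p \land \lnot q)) \to (\lnot p \land r)) \to \lnot p)   [eliminate \to]
⇔ \lnot q \lor \lnot ((p \to (p \land \lnot q)) \to (\lnot p \land r)) \lor \lnot p   [eliminate \to]
⇔ \lnot q \lor \lnot (\lnot (p \to (p \land \lnot q)) \lor (\lnot p \land r)) \lor \lnot p   [eliminate \to]
⇔ \lnot q \lor \lnot (\lnot (\lnot p \lor (p \land \lnot q)) \lor (\lnot p \land r)) \lor \lnot p   [eliminate \to]
⇔ \lnot q \lor (\lnot \lnot (\lnot p \lor (p \land \lnot q)) \land \lnot (\lnot p \land r)) \lor \lnot p   [De Morgan]
⇔ \lnot q \lor ((\lnot p \lor (p \land \lnot q)) \land \lnot (\lnot p \land r)) \lor \lnot p   [double negation]
⇔ \lnot q \lor ((\lnot p \lor (p \land \lnot q)) \land (\lnot \lnot p \lor \lnot r)) \lor \lnot p   [De Morgan]
⇔ \lnot q \lor ((\lnot p \lor (p \land \lnot q)) \land (p \lor \lnot r)) \lor \lnot p   [double negation]
⇔ \lnot q \lor (\lnot p \land p) \lor (\lnot p \land \lnot r) \lor (p \land \lnot q \land p) \lor (p \land \lnot q \land \lnot r) \lor \lnot p   [distribute \land over \lor]
⇔ \lnot q \lor \lnot p   [simplify]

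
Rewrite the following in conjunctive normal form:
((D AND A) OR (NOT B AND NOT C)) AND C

(D OR NOT B) AND (D OR NOT C) AND (A OR NOT B) AND (A OR NOT C) AND C

((D AND A) OR (NOT B AND NOT C)) AND C
= (D OR NOT B) AND (D OR NOT C) AND (A OR NOT B) AND (A OR NOT C) AND C   (distribute OR over AND)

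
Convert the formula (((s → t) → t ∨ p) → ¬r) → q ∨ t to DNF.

(((s → t) → t ∨ p) → ¬r) → q ∨ t
⇔ ¬(((s → t) → t ∨ p) → ¬r) ∨ q ∨ t
⇔ ¬(¬((s → t) → t ∨ p) ∨ ¬r) ∨ q ∨ t
⇔ ¬(¬(¬(s → t) ∨ t ∨ p) ∨ ¬r) ∨ q ∨ t
⇔ ¬(¬(¬(¬s ∨ t) ∨ t ∨ p) ∨ ¬r) ∨ q ∨ t
⇔ ¬¬(¬(¬s ∨ t) ∨ t ∨ p) ∧ ¬¬r ∨ q ∨ t
⇔ (¬(¬s ∨ t) ∨ t ∨ p) ∧ ¬¬r ∨ q ∨ t
⇔ (¬¬s ∧ ¬t ∨ t ∨ p) ∧ ¬¬r ∨ q ∨ t
⇔ (s ∧ ¬t ∨ t ∨ p) ∧ ¬¬r ∨ q ∨ t
⇔ (s ∧ ¬t ∨ t ∨ p) ∧ r ∨ q ∨ t
⇔ s ∧ ¬t ∧ r ∨ t ∧ r ∨ p ∧ r ∨ q ∨ t
⇔ s ∧ ¬t ∧ r ∨ p ∧ r ∨ q ∨ t

s ∧ ¬t ∧ r ∨ p ∧ r ∨ q ∨ t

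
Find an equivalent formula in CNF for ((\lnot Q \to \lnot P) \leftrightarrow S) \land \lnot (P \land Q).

(\lnot Q \lor S) \land (P \lor S) \land (\lnot S \lor Q \lor \lnot P) \land (\lnot P \lor \lnot Q)

((\lnot Q \to \lnot P) \leftrightarrow S) \land \lnot (P \land Q)
≡ ((\lnot Q \to \lnot P) \to S) \land (S \to (\lnot Q \to \lnot P)) \land \lnot (P \land Q)   — eliminate \leftrightarrow
≡ (\lnot (\lnot Q \to \lnot P) \lor S) \land (S \to (\lnot Q \to \lnot P)) \land \lnot (P \land Q)   — eliminate \to
≡ (\lnot (\lnot \lnot Q \lor \lnot P) \lor S) \land (S \to (\lnot Q \to \lnot P)) \land \lnot (P \land Q)   — eliminate \to
≡ (\lnot (\lnot \lnot Q \lor \lnot P) \lor S) \land (\lnot S \lor (\lnot Q \to \lnot P)) \land \lnot (P \land Q)   — eliminate \to
≡ (\lnot (\lnot \lnot Q \lor \lnot P) \lor S) \land (\lnot S \lor \lnot \lnot Q \lor \lnot P) \land \lnot (P \land Q)   — eliminate \to
≡ ((\lnot \lnot \lnot Q \land \lnot \lnot P) \lor S) \land (\lnot S \lor \lnot \lnot Q \lor \lnot P) \land \lnot (P \land Q)   — De Morgan
≡ ((\lnot Q \land \lnot \lnot P) \lor S) \land (\lnot S \lor \lnot \lnot Q \lor \lnot P) \land \lnot (P \land Q)   — double negation
≡ ((\lnot Q \land P) \lor S) \land (\lnot S \lor \lnot \lnot Q \lor \lnot P) \land \lnot (P \land Q)   — double negation
≡ ((\lnot Q \land P) \lor S) \land (\lnot S \lor Q \lor \lnot P) \land \lnot (P \land Q)   — double negation
≡ ((\lnot Q \land P) \lor S) \land (\lnot S \lor Q \lor \lnot P) \land (\lnot P \lor \lnot Q)   — De Morgan
≡ (\lnot Q \lor S) \land (P \lor S) \land (\lnot S \lor Q \lor \lnot P) \land (\lnot P \lor \lnot Q)   — distribute \lor over \land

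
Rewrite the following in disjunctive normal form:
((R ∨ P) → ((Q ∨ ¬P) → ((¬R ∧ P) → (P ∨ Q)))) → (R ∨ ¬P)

((R ∨ P) → ((Q ∨ ¬P) → ((¬R ∧ P) → (P ∨ Q)))) → (R ∨ ¬P)
≡ ¬((R ∨ P) → ((Q ∨ ¬P) → ((¬R ∧ P) → (P ∨ Q)))) ∨ R ∨ ¬P   — eliminate →
≡ ¬(¬(R ∨ P) ∨ ((Q ∨ ¬P) → ((¬R ∧ P) → (P ∨ Q)))) ∨ R ∨ ¬P   — eliminate →
≡ ¬(¬(R ∨ P) ∨ ¬(Q ∨ ¬P) ∨ ((¬R ∧ P) → (P ∨ Q))) ∨ R ∨ ¬P   — eliminate →
≡ ¬(¬(R ∨ P) ∨ ¬(Q ∨ ¬P) ∨ ¬(¬R ∧ P) ∨ P ∨ Q) ∨ R ∨ ¬P   — eliminate →
≡ (¬¬(R ∨ P) ∧ ¬¬(Q ∨ ¬P) ∧ ¬¬(¬R ∧ P) ∧ ¬P ∧ ¬Q) ∨ R ∨ ¬P   — De Morgan
≡ ((R ∨ P) ∧ ¬¬(Q ∨ ¬P) ∧ ¬¬(¬R ∧ P) ∧ ¬P ∧ ¬Q) ∨ R ∨ ¬P   — double negation
≡ ((R ∨ P) ∧ (Q ∨ ¬P) ∧ ¬¬(¬R ∧ P) ∧ ¬P ∧ ¬Q) ∨ R ∨ ¬P   — double negation
≡ ((R ∨ P) ∧ (Q ∨ ¬P) ∧ ¬R ∧ P ∧ ¬P ∧ ¬Q) ∨ R ∨ ¬P   — double negation
≡ (R ∧ Q ∧ ¬R ∧ P ∧ ¬P ∧ ¬Q) ∨ (R ∧ ¬P ∧ ¬R ∧ P ∧ ¬P ∧ ¬Q) ∨ (P ∧ Q ∧ ¬R ∧ P ∧ ¬P ∧ ¬Q) ∨ (P ∧ ¬P ∧ ¬R ∧ P ∧ ¬P ∧ ¬Q) ∨ R ∨ ¬P   — distribute ∧ over ∨
≡ R ∨ ¬P   — simplify

R ∨ ¬P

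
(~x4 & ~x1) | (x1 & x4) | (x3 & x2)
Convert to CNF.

(~x4 | x1 | x3) & (~x4 | x1 | x2) & (~x1 | x4 | x3) & (~x1 | x4 | x2)

(~x4 & ~x1) | (x1 & x4) | (x3 & x2)
⇔ (~x4 | x1 | x3) & (~x4 | x1 | x2) & (~x4 | x4 | x3) & (~x4 | x4 | x2) & (~x1 | x1 | x3) & (~x1 | x1 | x2) & (~x1 | x4 | x3) & (~x1 | x4 | x2)   (distribute | over &)
⇔ (~x4 | x1 | x3) & (~x4 | x1 | x2) & (~x1 | x4 | x3) & (~x1 | x4 | x2)   (simplify)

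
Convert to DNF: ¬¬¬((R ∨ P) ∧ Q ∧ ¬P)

¬¬¬((R ∨ P) ∧ Q ∧ ¬P)
⇔ ¬((R ∨ P) ∧ Q ∧ ¬P)   — double negation
⇔ ¬(R ∨ P) ∨ ¬Q ∨ ¬¬P   — De Morgan
⇔ (¬R ∧ ¬P) ∨ ¬Q ∨ ¬¬P   — De Morgan
⇔ (¬R ∧ ¬P) ∨ ¬Q ∨ P   — double negation

(¬R ∧ ¬P) ∨ ¬Q ∨ P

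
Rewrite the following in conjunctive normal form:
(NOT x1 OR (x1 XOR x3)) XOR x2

(NOT x1 OR NOT x3 OR x2) AND (x1 OR NOT x2) AND (NOT x1 OR x3 OR NOT x2)

(NOT x1 OR (x1 XOR x3)) XOR x2
⇔ (NOT x1 OR (x1 XOR x3) OR x2) AND NOT ((NOT x1 OR (x1 XOR x3)) AND x2)   [expand XOR]
⇔ (NOT x1 OR ((x1 OR x3) AND NOT (x1 AND x3)) OR x2) AND NOT ((NOT x1 OR (x1 XOR x3)) AND x2)   [expand XOR]
⇔ (NOT x1 OR ((x1 OR x3) AND NOT (x1 AND x3)) OR x2) AND NOT ((NOT x1 OR ((x1 OR x3) AND NOT (x1 AND x3))) AND x2)   [expand XOR]
⇔ (NOT x1 OR ((x1 OR x3) AND (NOT x1 OR NOT x3)) OR x2) AND NOT ((NOT x1 OR ((x1 OR x3) AND NOT (x1 AND x3))) AND x2)   [De Morgan]
⇔ (NOT x1 OR ((x1 OR x3) AND (NOT x1 OR NOT x3)) OR x2) AND (NOT (NOT x1 OR ((x1 OR x3) AND NOT (x1 AND x3))) OR NOT x2)   [De Morgan]
⇔ (NOT x1 OR ((x1 OR x3) AND (NOT x1 OR NOT x3)) OR x2) AND ((NOT NOT x1 AND NOT ((x1 OR x3) AND NOT (x1 AND x3))) OR NOT x2)   [De Morgan]
⇔ (NOT x1 OR ((x1 OR x3) AND (NOT x1 OR NOT x3)) OR x2) AND ((x1 AND NOT ((x1 OR x3) AND NOT (x1 AND x3))) OR NOT x2)   [double negation]
⇔ (NOT x1 OR ((x1 OR x3) AND (NOT x1 OR NOT x3)) OR x2) AND ((x1 AND (NOT (x1 OR x3) OR NOT NOT (x1 AND x3))) OR NOT x2)   [De Morgan]
⇔ (NOT x1 OR ((x1 OR x3) AND (NOT x1 OR NOT x3)) OR x2) AND ((x1 AND ((NOT x1 AND NOT x3) OR NOT NOT (x1 AND x3))) OR NOT x2)   [De Morgan]
⇔ (NOT x1 OR ((x1 OR x3) AND (NOT x1 OR NOT x3)) OR x2) AND ((x1 AND ((NOT x1 AND NOT x3) OR (x1 AND x3))) OR NOT x2)   [double negation]
⇔ (NOT x1 OR x1 OR x3 OR x2) AND (NOT x1 OR NOT x1 OR NOT x3 OR x2) AND (x1 OR NOT x2) AND (NOT x1 OR x1 OR NOT x2) AND (NOT x1 OR x3 OR NOT x2) AND (NOT x3 OR x1 OR NOT x2) AND (NOT x3 OR x3 OR NOT x2)   [distribute OR over AND]
⇔ (NOT x1 OR NOT x3 OR x2) AND (x1 OR NOT x2) AND (NOT x1 OR x3 OR NOT x2)   [simplify]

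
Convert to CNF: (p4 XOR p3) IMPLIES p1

(NOT p4 OR p3 OR p1) AND (NOT p3 OR p4 OR p1)

(p4 XOR p3) IMPLIES p1
⇔ NOT (p4 XOR p3) OR p1   [eliminate IMPLIES]
⇔ NOT ((p4 OR p3) AND NOT (p4 AND p3)) OR p1   [expand XOR]
⇔ NOT (p4 OR p3) OR NOT NOT (p4 AND p3) OR p1   [De Morgan]
⇔ (NOT p4 AND NOT p3) OR NOT NOT (p4 AND p3) OR p1   [De Morgan]
⇔ (NOT p4 AND NOT p3) OR (p4 AND p3) OR p1   [double negation]
⇔ (NOT p4 OR p4 OR p1) AND (NOT p4 OR p3 OR p1) AND (NOT p3 OR p4 OR p1) AND (NOT p3 OR p3 OR p1)   [distribute OR over AND]
⇔ (NOT p4 OR p3 OR p1) AND (NOT p3 OR p4 OR p1)   [simplify]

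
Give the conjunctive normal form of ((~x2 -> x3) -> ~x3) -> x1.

((~x2 -> x3) -> ~x3) -> x1
= ~((~x2 -> x3) -> ~x3) | x1   — eliminate ->
= ~(~(~x2 -> x3) | ~x3) | x1   — eliminate ->
= ~(~(~~x2 | x3) | ~x3) | x1   — eliminate ->
= (~~(~~x2 | x3) & ~~x3) | x1   — De Morgan
= ((~~x2 | x3) & ~~x3) | x1   — double negation
= ((x2 | x3) & ~~x3) | x1   — double negation
= ((x2 | x3) & x3) | x1   — double negation
= (x2 | x3 | x1) & (x3 | x1)   — distribute | over &
= x3 | x1   — simplify

x3 | x1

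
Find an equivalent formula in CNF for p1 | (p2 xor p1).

p1 | p2

p1 | (p2 xor p1)
≡ p1 | ((p2 | p1) & ~(p2 & p1))   (expand xor)
≡ p1 | ((p2 | p1) & (~p2 | ~p1))   (De Morgan)
≡ (p1 | p2 | p1) & (p1 | ~p2 | ~p1)   (distribute | over &)
≡ p1 | p2   (simplify)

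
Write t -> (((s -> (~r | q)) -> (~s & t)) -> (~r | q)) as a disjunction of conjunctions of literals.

t -> (((s -> (~r | q)) -> (~s & t)) -> (~r | q))
≡ ~t | (((s -> (~r | q)) -> (~s & t)) -> (~r | q))   [eliminate ->]
≡ ~t | ~((s -> (~r | q)) -> (~s & t)) | ~r | q   [eliminate ->]
≡ ~t | ~(~(s -> (~r | q)) | (~s & t)) | ~r | q   [eliminate ->]
≡ ~t | ~(~(~s | ~r | q) | (~s & t)) | ~r | q   [eliminate ->]
≡ ~t | (~~(~s | ~r | q) & ~(~s & t)) | ~r | q   [De Morgan]
≡ ~t | ((~s | ~r | q) & ~(~s & t)) | ~r | q   [double negation]
≡ ~t | ((~s | ~r | q) & (~~s | ~t)) | ~r | q   [De Morgan]
≡ ~t | ((~s | ~r | q) & (s | ~t)) | ~r | q   [double negation]
≡ ~t | (~s & s) | (~s & ~t) | (~r & s) | (~r & ~t) | (q & s) | (q & ~t) | ~r | q   [distribute & over |]
≡ ~t | ~r | q   [simplify]

~t | ~r | q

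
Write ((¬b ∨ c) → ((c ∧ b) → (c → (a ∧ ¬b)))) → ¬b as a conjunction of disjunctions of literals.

¬b ∨ c

((¬b ∨ c) → ((c ∧ b) → (c → (a ∧ ¬b)))) → ¬b
≡ ¬((¬b ∨ c) → ((c ∧ b) → (c → (a ∧ ¬b)))) ∨ ¬b   [eliminate →]
≡ ¬(¬(¬b ∨ c) ∨ ((c ∧ b) → (c → (a ∧ ¬b)))) ∨ ¬b   [eliminate →]
≡ ¬(¬(¬b ∨ c) ∨ ¬(c ∧ b) ∨ (c → (a ∧ ¬b))) ∨ ¬b   [eliminate →]
≡ ¬(¬(¬b ∨ c) ∨ ¬(c ∧ b) ∨ ¬c ∨ (a ∧ ¬b)) ∨ ¬b   [eliminate →]
≡ (¬¬(¬b ∨ c) ∧ ¬¬(c ∧ b) ∧ ¬¬c ∧ ¬(a ∧ ¬b)) ∨ ¬b   [De Morgan]
≡ ((¬b ∨ c) ∧ ¬¬(c ∧ b) ∧ ¬¬c ∧ ¬(a ∧ ¬b)) ∨ ¬b   [double negation]
≡ ((¬b ∨ c) ∧ c ∧ b ∧ ¬¬c ∧ ¬(a ∧ ¬b)) ∨ ¬b   [double negation]
≡ ((¬b ∨ c) ∧ c ∧ b ∧ c ∧ ¬(a ∧ ¬b)) ∨ ¬b   [double negation]
≡ ((¬b ∨ c) ∧ c ∧ b ∧ c ∧ (¬a ∨ ¬¬b)) ∨ ¬b   [De Morgan]
≡ ((¬b ∨ c) ∧ c ∧ b ∧ c ∧ (¬a ∨ b)) ∨ ¬b   [double negation]
≡ (¬b ∨ c ∨ ¬b) ∧ (c ∨ ¬b) ∧ (b ∨ ¬b) ∧ (c ∨ ¬b) ∧ (¬a ∨ b ∨ ¬b)   [distribute ∨ over ∧]
≡ ¬b ∨ c   [simplify]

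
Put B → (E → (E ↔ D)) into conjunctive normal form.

B → (E → (E ↔ D))
≡ ¬B ∨ (E → (E ↔ D))   [eliminate →]
≡ ¬B ∨ ¬E ∨ (E ↔ D)   [eliminate →]
≡ ¬B ∨ ¬E ∨ ((E → D) ∧ (D → E))   [eliminate ↔]
≡ ¬B ∨ ¬E ∨ ((¬E ∨ D) ∧ (D → E))   [eliminate →]
≡ ¬B ∨ ¬E ∨ ((¬E ∨ D) ∧ (¬D ∨ E))   [eliminate →]
≡ (¬B ∨ ¬E ∨ ¬E ∨ D) ∧ (¬B ∨ ¬E ∨ ¬D ∨ E)   [distribute ∨ over ∧]
≡ ¬B ∨ ¬E ∨ D   [simplify]

¬B ∨ ¬E ∨ D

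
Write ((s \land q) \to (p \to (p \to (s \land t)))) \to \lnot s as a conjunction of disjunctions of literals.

((s \land q) \to (p \to (p \to (s \land t)))) \to \lnot s
⇔ \lnot ((s \land q) \to (p \to (p \to (s \land t)))) \lor \lnot s   — eliminate \to
⇔ \lnot (\lnot (s \land q) \lor (p \to (p \to (s \land t)))) \lor \lnot s   — eliminate \to
⇔ \lnot (\lnot (s \land q) \lor \lnot p \lor (p \to (s \land t))) \lor \lnot s   — eliminate \to
⇔ \lnot (\lnot (s \land q) \lor \lnot p \lor \lnot p \lor (s \land t)) \lor \lnot s   — eliminate \to
⇔ (\lnot \lnot (s \land q) \land \lnot \lnot p \land \lnot \lnot p \land \lnot (s \land t)) \lor \lnot s   — De Morgan
⇔ (s \land q \land \lnot \lnot p \land \lnot \lnot p \land \lnot (s \land t)) \lor \lnot s   — double negation
⇔ (s \land q \land p \land \lnot \lnot p \land \lnot (s \land t)) \lor \lnot s   — double negation
⇔ (s \land q \land p \land p \land \lnot (s \land t)) \lor \lnot s   — double negation
⇔ (s \land q \land p \land p \land (\lnot s \lor \lnot t)) \lor \lnot s   — De Morgan
⇔ (s \lor \lnot s) \land (q \lor \lnot s) \land (p \lor \lnot s) \land (p \lor \lnot s) \land (\lnot s \lor \lnot t \lor \lnot s)   — distribute \lor over \land
⇔ (q \lor \lnot s) \land (p \lor \lnot s) \land (\lnot s \lor \lnot t)   — simplify

(q \lor \lnot s) \land (p \lor \lnot s) \land (\lnot s \lor \lnot t)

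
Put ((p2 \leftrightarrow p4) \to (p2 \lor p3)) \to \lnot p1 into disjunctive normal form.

(\lnot p2 \land \lnot p4 \land \lnot p3) \lor \lnot p1

((p2 \leftrightarrow p4) \to (p2 \lor p3)) \to \lnot p1
≡ \lnot ((p2 \leftrightarrow p4) \to (p2 \lor p3)) \lor \lnot p1   [eliminate \to]
≡ \lnot (\lnot (p2 \leftrightarrow p4) \lor p2 \lor p3) \lor \lnot p1   [eliminate \to]
≡ \lnot (\lnot ((p2 \to p4) \land (p4 \to p2)) \lor p2 \lor p3) \lor \lnot p1   [eliminate \leftrightarrow]
≡ \lnot (\lnot ((\lnot p2 \lor p4) \land (p4 \to p2)) \lor p2 \lor p3) \lor \lnot p1   [eliminate \to]
≡ \lnot (\lnot ((\lnot p2 \lor p4) \land (\lnot p4 \lor p2)) \lor p2 \lor p3) \lor \lnot p1   [eliminate \to]
≡ (\lnot \lnot ((\lnot p2 \lor p4) \land (\lnot p4 \lor p2)) \land \lnot p2 \land \lnot p3) \lor \lnot p1   [De Morgan]
≡ ((\lnot p2 \lor p4) \land (\lnot p4 \lor p2) \land \lnot p2 \land \lnot p3) \lor \lnot p1   [double negation]
≡ (\lnot p2 \land \lnot p4 \land \lnot p2 \land \lnot p3) \lor (\lnot p2 \land p2 \land \lnot p2 \land \lnot p3) \lor (p4 \land \lnot p4 \land \lnot p2 \land \lnot p3) \lor (p4 \land p2 \land \lnot p2 \land \lnot p3) \lor \lnot p1   [distribute \land over \lor]
≡ (\lnot p2 \land \lnot p4 \land \lnot p3) \lor \lnot p1   [simplify]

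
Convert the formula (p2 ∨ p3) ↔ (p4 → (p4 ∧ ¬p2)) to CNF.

(¬p2 ∨ ¬p4) ∧ (p4 ∨ p2 ∨ p3) ∧ (¬p4 ∨ p2 ∨ p3)

(p2 ∨ p3) ↔ (p4 → (p4 ∧ ¬p2))
= ((p2 ∨ p3) → (p4 → (p4 ∧ ¬p2))) ∧ ((p4 → (p4 ∧ ¬p2)) → (p2 ∨ p3))   — eliminate ↔
= (¬(p2 ∨ p3) ∨ (p4 → (p4 ∧ ¬p2))) ∧ ((p4 → (p4 ∧ ¬p2)) → (p2 ∨ p3))   — eliminate →
= (¬(p2 ∨ p3) ∨ ¬p4 ∨ (p4 ∧ ¬p2)) ∧ ((p4 → (p4 ∧ ¬p2)) → (p2 ∨ p3))   — eliminate →
= (¬(p2 ∨ p3) ∨ ¬p4 ∨ (p4 ∧ ¬p2)) ∧ (¬(p4 → (p4 ∧ ¬p2)) ∨ p2 ∨ p3)   — eliminate →
= (¬(p2 ∨ p3) ∨ ¬p4 ∨ (p4 ∧ ¬p2)) ∧ (¬(¬p4 ∨ (p4 ∧ ¬p2)) ∨ p2 ∨ p3)   — eliminate →
= ((¬p2 ∧ ¬p3) ∨ ¬p4 ∨ (p4 ∧ ¬p2)) ∧ (¬(¬p4 ∨ (p4 ∧ ¬p2)) ∨ p2 ∨ p3)   — De Morgan
= ((¬p2 ∧ ¬p3) ∨ ¬p4 ∨ (p4 ∧ ¬p2)) ∧ ((¬¬p4 ∧ ¬(p4 ∧ ¬p2)) ∨ p2 ∨ p3)   — De Morgan
= ((¬p2 ∧ ¬p3) ∨ ¬p4 ∨ (p4 ∧ ¬p2)) ∧ ((p4 ∧ ¬(p4 ∧ ¬p2)) ∨ p2 ∨ p3)   — double negation
= ((¬p2 ∧ ¬p3) ∨ ¬p4 ∨ (p4 ∧ ¬p2)) ∧ ((p4 ∧ (¬p4 ∨ ¬¬p2)) ∨ p2 ∨ p3)   — De Morgan
= ((¬p2 ∧ ¬p3) ∨ ¬p4 ∨ (p4 ∧ ¬p2)) ∧ ((p4 ∧ (¬p4 ∨ p2)) ∨ p2 ∨ p3)   — double negation
= (¬p2 ∨ ¬p4 ∨ p4) ∧ (¬p2 ∨ ¬p4 ∨ ¬p2) ∧ (¬p3 ∨ ¬p4 ∨ p4) ∧ (¬p3 ∨ ¬p4 ∨ ¬p2) ∧ (p4 ∨ p2 ∨ p3) ∧ (¬p4 ∨ p2 ∨ p2 ∨ p3)   — distribute ∨ over ∧
= (¬p2 ∨ ¬p4) ∧ (p4 ∨ p2 ∨ p3) ∧ (¬p4 ∨ p2 ∨ p3)   — simplify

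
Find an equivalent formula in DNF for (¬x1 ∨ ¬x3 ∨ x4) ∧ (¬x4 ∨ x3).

(¬x1 ∨ ¬x3 ∨ x4) ∧ (¬x4 ∨ x3)
≡ ¬x1 ∧ ¬x4 ∨ ¬x1 ∧ x3 ∨ ¬x3 ∧ ¬x4 ∨ ¬x3 ∧ x3 ∨ x4 ∧ ¬x4 ∨ x4 ∧ x3   — distribute ∧ over ∨
≡ ¬x1 ∧ ¬x4 ∨ ¬x1 ∧ x3 ∨ ¬x3 ∧ ¬x4 ∨ x4 ∧ x3   — simplify

¬x1 ∧ ¬x4 ∨ ¬x1 ∧ x3 ∨ ¬x3 ∧ ¬x4 ∨ x4 ∧ x3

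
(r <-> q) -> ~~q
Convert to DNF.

(r & ~q) | q

(r <-> q) -> ~~q
≡ ~(r <-> q) | ~~q   [eliminate ->]
≡ ~((r -> q) & (q -> r)) | ~~q   [eliminate <->]
≡ ~((~r | q) & (q -> r)) | ~~q   [eliminate ->]
≡ ~((~r | q) & (~q | r)) | ~~q   [eliminate ->]
≡ ~(~r | q) | ~(~q | r) | ~~q   [De Morgan]
≡ (~~r & ~q) | ~(~q | r) | ~~q   [De Morgan]
≡ (r & ~q) | ~(~q | r) | ~~q   [double negation]
≡ (r & ~q) | (~~q & ~r) | ~~q   [De Morgan]
≡ (r & ~q) | (q & ~r) | ~~q   [double negation]
≡ (r & ~q) | (q & ~r) | q   [double negation]
≡ (r & ~q) | q   [simplify]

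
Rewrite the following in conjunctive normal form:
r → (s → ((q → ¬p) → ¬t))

r → (s → ((q → ¬p) → ¬t))
⇔ ¬r ∨ (s → ((q → ¬p) → ¬t))   [eliminate →]
⇔ ¬r ∨ ¬s ∨ ((q → ¬p) → ¬t)   [eliminate →]
⇔ ¬r ∨ ¬s ∨ ¬(q → ¬p) ∨ ¬t   [eliminate →]
⇔ ¬r ∨ ¬s ∨ ¬(¬q ∨ ¬p) ∨ ¬t   [eliminate →]
⇔ ¬r ∨ ¬s ∨ (¬¬q ∧ ¬¬p) ∨ ¬t   [De Morgan]
⇔ ¬r ∨ ¬s ∨ (q ∧ ¬¬p) ∨ ¬t   [double negation]
⇔ ¬r ∨ ¬s ∨ (q ∧ p) ∨ ¬t   [double negation]
⇔ (¬r ∨ ¬s ∨ q ∨ ¬t) ∧ (¬r ∨ ¬s ∨ p ∨ ¬t)   [distribute ∨ over ∧]

(¬r ∨ ¬s ∨ q ∨ ¬t) ∧ (¬r ∨ ¬s ∨ p ∨ ¬t)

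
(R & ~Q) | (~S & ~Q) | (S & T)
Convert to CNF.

(R | ~S | T) & (~Q | S) & (~Q | T)

(R & ~Q) | (~S & ~Q) | (S & T)
≡ (R | ~S | S) & (R | ~S | T) & (R | ~Q | S) & (R | ~Q | T) & (~Q | ~S | S) & (~Q | ~S | T) & (~Q | ~Q | S) & (~Q | ~Q | T)   [distribute | over &]
≡ (R | ~S | T) & (~Q | S) & (~Q | T)   [simplify]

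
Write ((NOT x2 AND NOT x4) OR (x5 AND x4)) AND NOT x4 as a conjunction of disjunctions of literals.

(NOT x2 OR x5) AND (NOT x2 OR x4) AND NOT x4

((NOT x2 AND NOT x4) OR (x5 AND x4)) AND NOT x4
≡ (NOT x2 OR x5) AND (NOT x2 OR x4) AND (NOT x4 OR x5) AND (NOT x4 OR x4) AND NOT x4   [distribute OR over AND]
≡ (NOT x2 OR x5) AND (NOT x2 OR x4) AND NOT x4   [simplify]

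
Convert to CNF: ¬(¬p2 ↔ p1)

(¬p2 ∨ p1) ∧ (¬p1 ∨ p2)

¬(¬p2 ↔ p1)
≡ ¬((¬p2 → p1) ∧ (p1 → ¬p2))   (eliminate ↔)
≡ ¬((¬¬p2 ∨ p1) ∧ (p1 → ¬p2))   (eliminate →)
≡ ¬((¬¬p2 ∨ p1) ∧ (¬p1 ∨ ¬p2))   (eliminate →)
≡ ¬(¬¬p2 ∨ p1) ∨ ¬(¬p1 ∨ ¬p2)   (De Morgan)
≡ (¬¬¬p2 ∧ ¬p1) ∨ ¬(¬p1 ∨ ¬p2)   (De Morgan)
≡ (¬p2 ∧ ¬p1) ∨ ¬(¬p1 ∨ ¬p2)   (double negation)
≡ (¬p2 ∧ ¬p1) ∨ (¬¬p1 ∧ ¬¬p2)   (De Morgan)
≡ (¬p2 ∧ ¬p1) ∨ (p1 ∧ ¬¬p2)   (double negation)
≡ (¬p2 ∧ ¬p1) ∨ (p1 ∧ p2)   (double negation)
≡ (¬p2 ∨ p1) ∧ (¬p2 ∨ p2) ∧ (¬p1 ∨ p1) ∧ (¬p1 ∨ p2)   (distribute ∨ over ∧)
≡ (¬p2 ∨ p1) ∧ (¬p1 ∨ p2)   (simplify)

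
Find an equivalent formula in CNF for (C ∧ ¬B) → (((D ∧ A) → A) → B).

(C ∧ ¬B) → (((D ∧ A) → A) → B)
= ¬(C ∧ ¬B) ∨ (((D ∧ A) → A) → B)   (eliminate →)
= ¬(C ∧ ¬B) ∨ ¬((D ∧ A) → A) ∨ B   (eliminate →)
= ¬(C ∧ ¬B) ∨ ¬(¬(D ∧ A) ∨ A) ∨ B   (eliminate →)
= ¬C ∨ ¬¬B ∨ ¬(¬(D ∧ A) ∨ A) ∨ B   (De Morgan)
= ¬C ∨ B ∨ ¬(¬(D ∧ A) ∨ A) ∨ B   (double negation)
= ¬C ∨ B ∨ (¬¬(D ∧ A) ∧ ¬A) ∨ B   (De Morgan)
= ¬C ∨ B ∨ (D ∧ A ∧ ¬A) ∨ B   (double negation)
= (¬C ∨ B ∨ D ∨ B) ∧ (¬C ∨ B ∨ A ∨ B) ∧ (¬C ∨ B ∨ ¬A ∨ B)   (distribute ∨ over ∧)
= (¬C ∨ B ∨ D) ∧ (¬C ∨ B ∨ A) ∧ (¬C ∨ B ∨ ¬A)   (simplify)

(¬C ∨ B ∨ D) ∧ (¬C ∨ B ∨ A) ∧ (¬C ∨ B ∨ ¬A)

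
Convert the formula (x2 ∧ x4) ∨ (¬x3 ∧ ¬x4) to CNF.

(x2 ∧ x4) ∨ (¬x3 ∧ ¬x4)
= (x2 ∨ ¬x3) ∧ (x2 ∨ ¬x4) ∧ (x4 ∨ ¬x3) ∧ (x4 ∨ ¬x4)   [distribute ∨ over ∧]
= (x2 ∨ ¬x3) ∧ (x2 ∨ ¬x4) ∧ (x4 ∨ ¬x3)   [simplify]

(x2 ∨ ¬x3) ∧ (x2 ∨ ¬x4) ∧ (x4 ∨ ¬x3)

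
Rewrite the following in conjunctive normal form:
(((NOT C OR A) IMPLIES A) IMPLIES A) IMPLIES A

(((NOT C OR A) IMPLIES A) IMPLIES A) IMPLIES A
≡ NOT (((NOT C OR A) IMPLIES A) IMPLIES A) OR A
≡ NOT (NOT ((NOT C OR A) IMPLIES A) OR A) OR A
≡ NOT (NOT (NOT (NOT C OR A) OR A) OR A) OR A
≡ (NOT NOT (NOT (NOT C OR A) OR A) AND NOT A) OR A
≡ ((NOT (NOT C OR A) OR A) AND NOT A) OR A
≡ (((NOT NOT C AND NOT A) OR A) AND NOT A) OR A
≡ (((C AND NOT A) OR A) AND NOT A) OR A
≡ (C OR A OR A) AND (NOT A OR A OR A) AND (NOT A OR A)
≡ C OR A

C OR A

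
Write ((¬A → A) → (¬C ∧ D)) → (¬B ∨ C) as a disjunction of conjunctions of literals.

((¬A → A) → (¬C ∧ D)) → (¬B ∨ C)
= ¬((¬A → A) → (¬C ∧ D)) ∨ ¬B ∨ C   (eliminate →)
= ¬(¬(¬A → A) ∨ (¬C ∧ D)) ∨ ¬B ∨ C   (eliminate →)
= ¬(¬(¬¬A ∨ A) ∨ (¬C ∧ D)) ∨ ¬B ∨ C   (eliminate →)
= (¬¬(¬¬A ∨ A) ∧ ¬(¬C ∧ D)) ∨ ¬B ∨ C   (De Morgan)
= ((¬¬A ∨ A) ∧ ¬(¬C ∧ D)) ∨ ¬B ∨ C   (double negation)
= ((A ∨ A) ∧ ¬(¬C ∧ D)) ∨ ¬B ∨ C   (double negation)
= ((A ∨ A) ∧ (¬¬C ∨ ¬D)) ∨ ¬B ∨ C   (De Morgan)
= ((A ∨ A) ∧ (C ∨ ¬D)) ∨ ¬B ∨ C   (double negation)
= (A ∧ C) ∨ (A ∧ ¬D) ∨ (A ∧ C) ∨ (A ∧ ¬D) ∨ ¬B ∨ C   (distribute ∧ over ∨)
= (A ∧ ¬D) ∨ ¬B ∨ C   (simplify)

(A ∧ ¬D) ∨ ¬B ∨ C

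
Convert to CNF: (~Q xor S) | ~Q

(~Q xor S) | ~Q
= ((~Q | S) & ~(~Q & S)) | ~Q   (expand xor)
= ((~Q | S) & (~~Q | ~S)) | ~Q   (De Morgan)
= ((~Q | S) & (Q | ~S)) | ~Q   (double negation)
= (~Q | S | ~Q) & (Q | ~S | ~Q)   (distribute | over &)
= ~Q | S   (simplify)

~Q | S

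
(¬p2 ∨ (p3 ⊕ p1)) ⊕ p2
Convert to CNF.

(¬p2 ∨ (p3 ⊕ p1)) ⊕ p2
≡ (¬p2 ∨ (p3 ⊕ p1) ∨ p2) ∧ ¬((¬p2 ∨ (p3 ⊕ p1)) ∧ p2)   [expand ⊕]
≡ (¬p2 ∨ ((p3 ∨ p1) ∧ ¬(p3 ∧ p1)) ∨ p2) ∧ ¬((¬p2 ∨ (p3 ⊕ p1)) ∧ p2)   [expand ⊕]
≡ (¬p2 ∨ ((p3 ∨ p1) ∧ ¬(p3 ∧ p1)) ∨ p2) ∧ ¬((¬p2 ∨ ((p3 ∨ p1) ∧ ¬(p3 ∧ p1))) ∧ p2)   [expand ⊕]
≡ (¬p2 ∨ ((p3 ∨ p1) ∧ (¬p3 ∨ ¬p1)) ∨ p2) ∧ ¬((¬p2 ∨ ((p3 ∨ p1) ∧ ¬(p3 ∧ p1))) ∧ p2)   [De Morgan]
≡ (¬p2 ∨ ((p3 ∨ p1) ∧ (¬p3 ∨ ¬p1)) ∨ p2) ∧ (¬(¬p2 ∨ ((p3 ∨ p1) ∧ ¬(p3 ∧ p1))) ∨ ¬p2)   [De Morgan]
≡ (¬p2 ∨ ((p3 ∨ p1) ∧ (¬p3 ∨ ¬p1)) ∨ p2) ∧ ((¬¬p2 ∧ ¬((p3 ∨ p1) ∧ ¬(p3 ∧ p1))) ∨ ¬p2)   [De Morgan]
≡ (¬p2 ∨ ((p3 ∨ p1) ∧ (¬p3 ∨ ¬p1)) ∨ p2) ∧ ((p2 ∧ ¬((p3 ∨ p1) ∧ ¬(p3 ∧ p1))) ∨ ¬p2)   [double negation]
≡ (¬p2 ∨ ((p3 ∨ p1) ∧ (¬p3 ∨ ¬p1)) ∨ p2) ∧ ((p2 ∧ (¬(p3 ∨ p1) ∨ ¬¬(p3 ∧ p1))) ∨ ¬p2)   [De Morgan]
≡ (¬p2 ∨ ((p3 ∨ p1) ∧ (¬p3 ∨ ¬p1)) ∨ p2) ∧ ((p2 ∧ ((¬p3 ∧ ¬p1) ∨ ¬¬(p3 ∧ p1))) ∨ ¬p2)   [De Morgan]
≡ (¬p2 ∨ ((p3 ∨ p1) ∧ (¬p3 ∨ ¬p1)) ∨ p2) ∧ ((p2 ∧ ((¬p3 ∧ ¬p1) ∨ (p3 ∧ p1))) ∨ ¬p2)   [double negation]
≡ (¬p2 ∨ p3 ∨ p1 ∨ p2) ∧ (¬p2 ∨ ¬p3 ∨ ¬p1 ∨ p2) ∧ (p2 ∨ ¬p2) ∧ (¬p3 ∨ p3 ∨ ¬p2) ∧ (¬p3 ∨ p1 ∨ ¬p2) ∧ (¬p1 ∨ p3 ∨ ¬p2) ∧ (¬p1 ∨ p1 ∨ ¬p2)   [distribute ∨ over ∧]
≡ (¬p3 ∨ p1 ∨ ¬p2) ∧ (¬p1 ∨ p3 ∨ ¬p2)   [simplify]

(¬p3 ∨ p1 ∨ ¬p2) ∧ (¬p1 ∨ p3 ∨ ¬p2)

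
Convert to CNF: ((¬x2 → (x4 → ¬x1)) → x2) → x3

(x2 ∨ ¬x4 ∨ ¬x1 ∨ x3) ∧ (¬x2 ∨ x3)

((¬x2 → (x4 → ¬x1)) → x2) → x3
= ¬((¬x2 → (x4 → ¬x1)) → x2) ∨ x3
= ¬(¬(¬x2 → (x4 → ¬x1)) ∨ x2) ∨ x3
= ¬(¬(¬¬x2 ∨ (x4 → ¬x1)) ∨ x2) ∨ x3
= ¬(¬(¬¬x2 ∨ ¬x4 ∨ ¬x1) ∨ x2) ∨ x3
= (¬¬(¬¬x2 ∨ ¬x4 ∨ ¬x1) ∧ ¬x2) ∨ x3
= ((¬¬x2 ∨ ¬x4 ∨ ¬x1) ∧ ¬x2) ∨ x3
= ((x2 ∨ ¬x4 ∨ ¬x1) ∧ ¬x2) ∨ x3
= (x2 ∨ ¬x4 ∨ ¬x1 ∨ x3) ∧ (¬x2 ∨ x3)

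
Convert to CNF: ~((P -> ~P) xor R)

(P | R) & (~R | ~P)

~((P -> ~P) xor R)
≡ ~(((P -> ~P) | R) & ~((P -> ~P) & R))   [expand xor]
≡ ~((~P | ~P | R) & ~((P -> ~P) & R))   [eliminate ->]
≡ ~((~P | ~P | R) & ~((~P | ~P) & R))   [eliminate ->]
≡ ~(~P | ~P | R) | ~~((~P | ~P) & R)   [De Morgan]
≡ (~~P & ~~P & ~R) | ~~((~P | ~P) & R)   [De Morgan]
≡ (P & ~~P & ~R) | ~~((~P | ~P) & R)   [double negation]
≡ (P & P & ~R) | ~~((~P | ~P) & R)   [double negation]
≡ (P & P & ~R) | ((~P | ~P) & R)   [double negation]
≡ (P | ~P | ~P) & (P | R) & (P | ~P | ~P) & (P | R) & (~R | ~P | ~P) & (~R | R)   [distribute | over &]
≡ (P | R) & (~R | ~P)   [simplify]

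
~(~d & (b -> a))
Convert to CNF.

(d | b) & (d | ~a)

~(~d & (b -> a))
= ~(~d & (~b | a))   (eliminate ->)
= ~~d | ~(~b | a)   (De Morgan)
= d | ~(~b | a)   (double negation)
= d | (~~b & ~a)   (De Morgan)
= d | (b & ~a)   (double negation)
= (d | b) & (d | ~a)   (distribute | over &)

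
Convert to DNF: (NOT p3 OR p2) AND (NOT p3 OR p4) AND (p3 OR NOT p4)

(NOT p3 OR p2) AND (NOT p3 OR p4) AND (p3 OR NOT p4)
≡ (NOT p3 AND NOT p3 AND p3) OR (NOT p3 AND NOT p3 AND NOT p4) OR (NOT p3 AND p4 AND p3) OR (NOT p3 AND p4 AND NOT p4) OR (p2 AND NOT p3 AND p3) OR (p2 AND NOT p3 AND NOT p4) OR (p2 AND p4 AND p3) OR (p2 AND p4 AND NOT p4)
≡ (NOT p3 AND NOT p4) OR (p2 AND p4 AND p3)

(NOT p3 AND NOT p4) OR (p2 AND p4 AND p3)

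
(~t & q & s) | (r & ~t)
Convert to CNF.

(~t & q & s) | (r & ~t)
≡ (~t | r) & (~t | ~t) & (q | r) & (q | ~t) & (s | r) & (s | ~t)   [distribute | over &]
≡ ~t & (q | r) & (s | r)   [simplify]

~t & (q | r) & (s | r)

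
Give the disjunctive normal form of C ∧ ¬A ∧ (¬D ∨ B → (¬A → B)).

C ∧ ¬A ∧ D ∧ ¬B ∨ C ∧ ¬A ∧ B

C ∧ ¬A ∧ (¬D ∨ B → (¬A → B))
⇔ C ∧ ¬A ∧ (¬(¬D ∨ B) ∨ (¬A → B))   [eliminate →]
⇔ C ∧ ¬A ∧ (¬(¬D ∨ B) ∨ ¬¬A ∨ B)   [eliminate →]
⇔ C ∧ ¬A ∧ (¬¬D ∧ ¬B ∨ ¬¬A ∨ B)   [De Morgan]
⇔ C ∧ ¬A ∧ (D ∧ ¬B ∨ ¬¬A ∨ B)   [double negation]
⇔ C ∧ ¬A ∧ (D ∧ ¬B ∨ A ∨ B)   [double negation]
⇔ C ∧ ¬A ∧ D ∧ ¬B ∨ C ∧ ¬A ∧ A ∨ C ∧ ¬A ∧ B   [distribute ∧ over ∨]
⇔ C ∧ ¬A ∧ D ∧ ¬B ∨ C ∧ ¬A ∧ B   [simplify]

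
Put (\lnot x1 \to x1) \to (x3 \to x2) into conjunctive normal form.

\lnot x1 \lor \lnot x3 \lor x2

(\lnot x1 \to x1) \to (x3 \to x2)
= \lnot (\lnot x1 \to x1) \lor (x3 \to x2)   (eliminate \to)
= \lnot (\lnot \lnot x1 \lor x1) \lor (x3 \to x2)   (eliminate \to)
= \lnot (\lnot \lnot x1 \lor x1) \lor \lnot x3 \lor x2   (eliminate \to)
= (\lnot \lnot \lnot x1 \land \lnot x1) \lor \lnot x3 \lor x2   (De Morgan)
= (\lnot x1 \land \lnot x1) \lor \lnot x3 \lor x2   (double negation)
= (\lnot x1 \lor \lnot x3 \lor x2) \land (\lnot x1 \lor \lnot x3 \lor x2)   (distribute \lor over \land)
= \lnot x1 \lor \lnot x3 \lor x2   (simplify)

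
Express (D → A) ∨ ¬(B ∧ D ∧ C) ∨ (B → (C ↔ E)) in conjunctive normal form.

¬D ∨ A ∨ ¬B ∨ ¬C ∨ E

(D → A) ∨ ¬(B ∧ D ∧ C) ∨ (B → (C ↔ E))
≡ ¬D ∨ A ∨ ¬(B ∧ D ∧ C) ∨ (B → (C ↔ E))   [eliminate →]
≡ ¬D ∨ A ∨ ¬(B ∧ D ∧ C) ∨ ¬B ∨ (C ↔ E)   [eliminate →]
≡ ¬D ∨ A ∨ ¬(B ∧ D ∧ C) ∨ ¬B ∨ ((C → E) ∧ (E → C))   [eliminate ↔]
≡ ¬D ∨ A ∨ ¬(B ∧ D ∧ C) ∨ ¬B ∨ ((¬C ∨ E) ∧ (E → C))   [eliminate →]
≡ ¬D ∨ A ∨ ¬(B ∧ D ∧ C) ∨ ¬B ∨ ((¬C ∨ E) ∧ (¬E ∨ C))   [eliminate →]
≡ ¬D ∨ A ∨ ¬B ∨ ¬D ∨ ¬C ∨ ¬B ∨ ((¬C ∨ E) ∧ (¬E ∨ C))   [De Morgan]
≡ (¬D ∨ A ∨ ¬B ∨ ¬D ∨ ¬C ∨ ¬B ∨ ¬C ∨ E) ∧ (¬D ∨ A ∨ ¬B ∨ ¬D ∨ ¬C ∨ ¬B ∨ ¬E ∨ C)   [distribute ∨ over ∧]
≡ ¬D ∨ A ∨ ¬B ∨ ¬C ∨ E   [simplify]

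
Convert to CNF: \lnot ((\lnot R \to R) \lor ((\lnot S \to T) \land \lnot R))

\lnot ((\lnot R \to R) \lor ((\lnot S \to T) \land \lnot R))
≡ \lnot (\lnot \lnot R \lor R \lor ((\lnot S \to T) \land \lnot R))   [eliminate \to]
≡ \lnot (\lnot \lnot R \lor R \lor ((\lnot \lnot S \lor T) \land \lnot R))   [eliminate \to]
≡ \lnot \lnot \lnot R \land \lnot R \land \lnot ((\lnot \lnot S \lor T) \land \lnot R)   [De Morgan]
≡ \lnot R \land \lnot R \land \lnot ((\lnot \lnot S \lor T) \land \lnot R)   [double negation]
≡ \lnot R \land \lnot R \land (\lnot (\lnot \lnot S \lor T) \lor \lnot \lnot R)   [De Morgan]
≡ \lnot R \land \lnot R \land ((\lnot \lnot \lnot S \land \lnot T) \lor \lnot \lnot R)   [De Morgan]
≡ \lnot R \land \lnot R \land ((\lnot S \land \lnot T) \lor \lnot \lnot R)   [double negation]
≡ \lnot R \land \lnot R \land ((\lnot S \land \lnot T) \lor R)   [double negation]
≡ \lnot R \land \lnot R \land (\lnot S \lor R) \land (\lnot T \lor R)   [distribute \lor over \land]
≡ \lnot R \land (\lnot S \lor R) \land (\lnot T \lor R)   [simplify]

\lnot R \land (\lnot S \lor R) \land (\lnot T \lor R)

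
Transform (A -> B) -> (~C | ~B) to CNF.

(A -> B) -> (~C | ~B)
≡ ~(A -> B) | ~C | ~B   [eliminate ->]
≡ ~(~A | B) | ~C | ~B   [eliminate ->]
≡ (~~A & ~B) | ~C | ~B   [De Morgan]
≡ (A & ~B) | ~C | ~B   [double negation]
≡ (A | ~C | ~B) & (~B | ~C | ~B)   [distribute | over &]
≡ ~B | ~C   [simplify]

~B | ~C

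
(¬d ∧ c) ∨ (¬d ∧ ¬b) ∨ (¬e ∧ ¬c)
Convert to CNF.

(¬d ∨ ¬e) ∧ (¬d ∨ ¬c) ∧ (c ∨ ¬b ∨ ¬e)

(¬d ∧ c) ∨ (¬d ∧ ¬b) ∨ (¬e ∧ ¬c)
= (¬d ∨ ¬d ∨ ¬e) ∧ (¬d ∨ ¬d ∨ ¬c) ∧ (¬d ∨ ¬b ∨ ¬e) ∧ (¬d ∨ ¬b ∨ ¬c) ∧ (c ∨ ¬d ∨ ¬e) ∧ (c ∨ ¬d ∨ ¬c) ∧ (c ∨ ¬b ∨ ¬e) ∧ (c ∨ ¬b ∨ ¬c)   [distribute ∨ over ∧]
= (¬d ∨ ¬e) ∧ (¬d ∨ ¬c) ∧ (c ∨ ¬b ∨ ¬e)   [simplify]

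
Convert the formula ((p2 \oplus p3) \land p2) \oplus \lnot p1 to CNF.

(\lnot p2 \lor \lnot p3 \lor \lnot p1) \land (p2 \lor \lnot p1) \land (\lnot p2 \lor p3 \lor p1)

((p2 \oplus p3) \land p2) \oplus \lnot p1
≡ (((p2 \oplus p3) \land p2) \lor \lnot p1) \land \lnot ((p2 \oplus p3) \land p2 \land \lnot p1)   [expand \oplus]
≡ (((p2 \lor p3) \land \lnot (p2 \land p3) \land p2) \lor \lnot p1) \land \lnot ((p2 \oplus p3) \land p2 \land \lnot p1)   [expand \oplus]
≡ (((p2 \lor p3) \land \lnot (p2 \land p3) \land p2) \lor \lnot p1) \land \lnot ((p2 \lor p3) \land \lnot (p2 \land p3) \land p2 \land \lnot p1)   [expand \oplus]
≡ (((p2 \lor p3) \land (\lnot p2 \lor \lnot p3) \land p2) \lor \lnot p1) \land \lnot ((p2 \lor p3) \land \lnot (p2 \land p3) \land p2 \land \lnot p1)   [De Morgan]
≡ (((p2 \lor p3) \land (\lnot p2 \lor \lnot p3) \land p2) \lor \lnot p1) \land (\lnot (p2 \lor p3) \lor \lnot \lnot (p2 \land p3) \lor \lnot p2 \lor \lnot \lnot p1)   [De Morgan]
≡ (((p2 \lor p3) \land (\lnot p2 \lor \lnot p3) \land p2) \lor \lnot p1) \land ((\lnot p2 \land \lnot p3) \lor \lnot \lnot (p2 \land p3) \lor \lnot p2 \lor \lnot \lnot p1)   [De Morgan]
≡ (((p2 \lor p3) \land (\lnot p2 \lor \lnot p3) \land p2) \lor \lnot p1) \land ((\lnot p2 \land \lnot p3) \lor (p2 \land p3) \lor \lnot p2 \lor \lnot \lnot p1)   [double negation]
≡ (((p2 \lor p3) \land (\lnot p2 \lor \lnot p3) \land p2) \lor \lnot p1) \land ((\lnot p2 \land \lnot p3) \lor (p2 \land p3) \lor \lnot p2 \lor p1)   [double negation]
≡ (p2 \lor p3 \lor \lnot p1) \land (\lnot p2 \lor \lnot p3 \lor \lnot p1) \land (p2 \lor \lnot p1) \land (\lnot p2 \lor p2 \lor \lnot p2 \lor p1) \land (\lnot p2 \lor p3 \lor \lnot p2 \lor p1) \land (\lnot p3 \lor p2 \lor \lnot p2 \lor p1) \land (\lnot p3 \lor p3 \lor \lnot p2 \lor p1)   [distribute \lor over \land]
≡ (\lnot p2 \lor \lnot p3 \lor \lnot p1) \land (p2 \lor \lnot p1) \land (\lnot p2 \lor p3 \lor p1)   [simplify]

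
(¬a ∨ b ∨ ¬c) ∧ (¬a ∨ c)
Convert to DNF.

¬a ∨ (b ∧ c)

(¬a ∨ b ∨ ¬c) ∧ (¬a ∨ c)
≡ (¬a ∧ ¬a) ∨ (¬a ∧ c) ∨ (b ∧ ¬a) ∨ (b ∧ c) ∨ (¬c ∧ ¬a) ∨ (¬c ∧ c)   — distribute ∧ over ∨
≡ ¬a ∨ (b ∧ c)   — simplify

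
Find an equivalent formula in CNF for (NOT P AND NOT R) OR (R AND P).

(NOT P AND NOT R) OR (R AND P)
≡ (NOT P OR R) AND (NOT P OR P) AND (NOT R OR R) AND (NOT R OR P)
≡ (NOT P OR R) AND (NOT R OR P)

(NOT P OR R) AND (NOT R OR P)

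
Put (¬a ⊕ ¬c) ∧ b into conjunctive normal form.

(¬a ∨ ¬c) ∧ (a ∨ c) ∧ b

(¬a ⊕ ¬c) ∧ b
= (¬a ∨ ¬c) ∧ ¬(¬a ∧ ¬c) ∧ b   [expand ⊕]
= (¬a ∨ ¬c) ∧ (¬¬a ∨ ¬¬c) ∧ b   [De Morgan]
= (¬a ∨ ¬c) ∧ (a ∨ ¬¬c) ∧ b   [double negation]
= (¬a ∨ ¬c) ∧ (a ∨ c) ∧ b   [double negation]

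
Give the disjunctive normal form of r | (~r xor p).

r | (~r xor p)
⇔ r | (~r & ~p) | (~~r & p)   (expand xor)
⇔ r | (~r & ~p) | (r & p)   (double negation)
⇔ r | (~r & ~p)   (simplify)

r | (~r & ~p)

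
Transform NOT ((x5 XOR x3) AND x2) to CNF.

NOT ((x5 XOR x3) AND x2)
≡ NOT ((x5 OR x3) AND NOT (x5 AND x3) AND x2)   [expand XOR]
≡ NOT (x5 OR x3) OR NOT NOT (x5 AND x3) OR NOT x2   [De Morgan]
≡ (NOT x5 AND NOT x3) OR NOT NOT (x5 AND x3) OR NOT x2   [De Morgan]
≡ (NOT x5 AND NOT x3) OR (x5 AND x3) OR NOT x2   [double negation]
≡ (NOT x5 OR x5 OR NOT x2) AND (NOT x5 OR x3 OR NOT x2) AND (NOT x3 OR x5 OR NOT x2) AND (NOT x3 OR x3 OR NOT x2)   [distribute OR over AND]
≡ (NOT x5 OR x3 OR NOT x2) AND (NOT x3 OR x5 OR NOT x2)   [simplify]

(NOT x5 OR x3 OR NOT x2) AND (NOT x3 OR x5 OR NOT x2)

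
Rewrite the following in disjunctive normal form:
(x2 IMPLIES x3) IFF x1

(x2 IMPLIES x3) IFF x1
≡ ((x2 IMPLIES x3) IMPLIES x1) AND (x1 IMPLIES (x2 IMPLIES x3))   [eliminate IFF]
≡ (NOT (x2 IMPLIES x3) OR x1) AND (x1 IMPLIES (x2 IMPLIES x3))   [eliminate IMPLIES]
≡ (NOT (NOT x2 OR x3) OR x1) AND (x1 IMPLIES (x2 IMPLIES x3))   [eliminate IMPLIES]
≡ (NOT (NOT x2 OR x3) OR x1) AND (NOT x1 OR (x2 IMPLIES x3))   [eliminate IMPLIES]
≡ (NOT (NOT x2 OR x3) OR x1) AND (NOT x1 OR NOT x2 OR x3)   [eliminate IMPLIES]
≡ ((NOT NOT x2 AND NOT x3) OR x1) AND (NOT x1 OR NOT x2 OR x3)   [De Morgan]
≡ ((x2 AND NOT x3) OR x1) AND (NOT x1 OR NOT x2 OR x3)   [double negation]
≡ (x2 AND NOT x3 AND NOT x1) OR (x2 AND NOT x3 AND NOT x2) OR (x2 AND NOT x3 AND x3) OR (x1 AND NOT x1) OR (x1 AND NOT x2) OR (x1 AND x3)   [distribute AND over OR]
≡ (x2 AND NOT x3 AND NOT x1) OR (x1 AND NOT x2) OR (x1 AND x3)   [simplify]

(x2 AND NOT x3 AND NOT x1) OR (x1 AND NOT x2) OR (x1 AND x3)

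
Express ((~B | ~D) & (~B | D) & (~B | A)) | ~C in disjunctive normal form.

~B | ~C

((~B | ~D) & (~B | D) & (~B | A)) | ~C
≡ (~B & ~B & ~B) | (~B & ~B & A) | (~B & D & ~B) | (~B & D & A) | (~D & ~B & ~B) | (~D & ~B & A) | (~D & D & ~B) | (~D & D & A) | ~C   [distribute & over |]
≡ ~B | ~C   [simplify]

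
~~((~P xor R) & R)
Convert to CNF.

~~((~P xor R) & R)
≡ ~~((~P | R) & ~(~P & R) & R)   (expand xor)
≡ (~P | R) & ~(~P & R) & R   (double negation)
≡ (~P | R) & (~~P | ~R) & R   (De Morgan)
≡ (~P | R) & (P | ~R) & R   (double negation)
≡ (P | ~R) & R   (simplify)

(P | ~R) & R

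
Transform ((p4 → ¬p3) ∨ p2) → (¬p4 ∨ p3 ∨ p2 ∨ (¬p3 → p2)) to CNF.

p3 ∨ ¬p4 ∨ p2

((p4 → ¬p3) ∨ p2) → (¬p4 ∨ p3 ∨ p2 ∨ (¬p3 → p2))
≡ ¬((p4 → ¬p3) ∨ p2) ∨ ¬p4 ∨ p3 ∨ p2 ∨ (¬p3 → p2)   [eliminate →]
≡ ¬(¬p4 ∨ ¬p3 ∨ p2) ∨ ¬p4 ∨ p3 ∨ p2 ∨ (¬p3 → p2)   [eliminate →]
≡ ¬(¬p4 ∨ ¬p3 ∨ p2) ∨ ¬p4 ∨ p3 ∨ p2 ∨ ¬¬p3 ∨ p2   [eliminate →]
≡ (¬¬p4 ∧ ¬¬p3 ∧ ¬p2) ∨ ¬p4 ∨ p3 ∨ p2 ∨ ¬¬p3 ∨ p2   [De Morgan]
≡ (p4 ∧ ¬¬p3 ∧ ¬p2) ∨ ¬p4 ∨ p3 ∨ p2 ∨ ¬¬p3 ∨ p2   [double negation]
≡ (p4 ∧ p3 ∧ ¬p2) ∨ ¬p4 ∨ p3 ∨ p2 ∨ ¬¬p3 ∨ p2   [double negation]
≡ (p4 ∧ p3 ∧ ¬p2) ∨ ¬p4 ∨ p3 ∨ p2 ∨ p3 ∨ p2   [double negation]
≡ (p4 ∨ ¬p4 ∨ p3 ∨ p2 ∨ p3 ∨ p2) ∧ (p3 ∨ ¬p4 ∨ p3 ∨ p2 ∨ p3 ∨ p2) ∧ (¬p2 ∨ ¬p4 ∨ p3 ∨ p2 ∨ p3 ∨ p2)   [distribute ∨ over ∧]
≡ p3 ∨ ¬p4 ∨ p2   [simplify]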